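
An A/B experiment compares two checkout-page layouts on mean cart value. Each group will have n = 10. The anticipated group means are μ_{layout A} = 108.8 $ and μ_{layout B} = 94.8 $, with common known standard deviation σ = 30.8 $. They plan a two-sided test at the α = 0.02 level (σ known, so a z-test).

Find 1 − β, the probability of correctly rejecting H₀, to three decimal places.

Standardized effect: d = |μ_{layout A} − μ_{layout B}| / σ = |108.8 − 94.8| / 30.8 = 0.4545
Noncentrality parameter: δ = d·√(n/2) = 0.4545 × √(10/2) = 1.0164
Two-sided α = 0.02 → critical value z_{0.01} = 2.326.
Power = Φ(δ − 2.326) + Φ(−δ − 2.326) = Φ(-1.310) + Φ(-3.343) = 0.0951 + 0.0004 = 0.0955.

Power ≈ 0.096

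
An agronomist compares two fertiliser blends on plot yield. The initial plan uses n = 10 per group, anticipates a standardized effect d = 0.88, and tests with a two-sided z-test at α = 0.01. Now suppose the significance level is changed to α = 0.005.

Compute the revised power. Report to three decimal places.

δ = d·√(n/2) = 0.88 × √(10/2) = 1.9677 (unchanged). New critical value: z_{0.0025} = 2.807.
Revised power = Φ(δ − 2.807) + Φ(−δ − 2.807) = Φ(-0.839) + Φ(-4.775) = 0.2007 + 0.0000 = 0.2007.

Power ≈ 0.201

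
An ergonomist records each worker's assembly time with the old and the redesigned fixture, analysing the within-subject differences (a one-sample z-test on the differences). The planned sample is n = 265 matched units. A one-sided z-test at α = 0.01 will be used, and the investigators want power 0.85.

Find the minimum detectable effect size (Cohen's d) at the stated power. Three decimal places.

Need Φ(δ − 2.326) = 0.85, so δ = 2.326 + 1.036 = 3.363.
δ = d·√n ⇒ d = δ/√n = 3.363/√265 = 0.2066.

d ≈ 0.207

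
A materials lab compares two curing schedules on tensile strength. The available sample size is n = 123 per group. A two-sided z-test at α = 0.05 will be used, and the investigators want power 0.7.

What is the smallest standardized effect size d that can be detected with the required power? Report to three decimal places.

d ≈ 0.317

Need Φ(δ − 1.960) = 0.7, so δ = 1.960 + 0.524 = 2.484.
(Lower-tail contribution to power is negligible for δ > 0.)
δ = d·√(n/2) ⇒ d = δ/√(n/2) = 2.484/√(123/2) = 0.3168.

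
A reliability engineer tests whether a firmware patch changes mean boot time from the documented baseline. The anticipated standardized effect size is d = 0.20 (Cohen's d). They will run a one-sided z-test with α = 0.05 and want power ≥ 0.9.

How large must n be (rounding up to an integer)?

n = 215

Set Φ(δ − 1.645) = 0.9; then δ − 1.645 = Φ⁻¹(0.9) = 1.282, giving δ = 2.926.
δ = d·√n ⇒ n = (δ/d)² = (2.926 / 0.20)² = 214.10.
Rounding up, n = 215.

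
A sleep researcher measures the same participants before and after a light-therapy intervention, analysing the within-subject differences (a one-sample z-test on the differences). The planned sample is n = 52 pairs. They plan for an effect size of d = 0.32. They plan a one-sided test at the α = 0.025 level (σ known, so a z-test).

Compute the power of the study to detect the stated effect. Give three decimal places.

Noncentrality parameter: δ = d·√n = 0.32 × √52 = 2.3076
Critical value for a one-sided test at α = 0.025: z_α = 1.960.
Power = Φ(δ − 1.960) = Φ(0.348) = 0.6359.

Power ≈ 0.636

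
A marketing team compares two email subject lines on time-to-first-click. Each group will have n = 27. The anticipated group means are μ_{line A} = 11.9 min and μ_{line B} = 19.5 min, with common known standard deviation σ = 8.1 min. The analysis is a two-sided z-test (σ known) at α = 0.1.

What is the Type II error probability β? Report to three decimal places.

Standardized effect: d = |μ_{line A} − μ_{line B}| / σ = |11.9 − 19.5| / 8.1 = 0.9383
Noncentrality parameter: λ = d·√(n/2) = 0.9383 × √(27/2) = 3.4474
Critical value for a two-sided test at α = 0.1: z_{α/2} = 1.645.
Power = Φ(λ − 1.645) + Φ(−λ − 1.645) = Φ(1.803) + Φ(-5.092) = 0.9643 + 0.0000 = 0.9643.
Type II error: β = 1 − power = 1 − 0.9643 = 0.0357.

β ≈ 0.036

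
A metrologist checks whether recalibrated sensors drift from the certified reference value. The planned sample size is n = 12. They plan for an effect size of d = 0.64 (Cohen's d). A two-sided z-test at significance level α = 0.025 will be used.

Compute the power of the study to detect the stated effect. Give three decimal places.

Noncentrality parameter: δ = d·√n = 0.64 × √12 = 2.2170
Critical value for a two-sided test at α = 0.025: z_{α/2} = 2.241.
Power = Φ(δ − 2.241) + Φ(−δ − 2.241) = Φ(-0.024) + Φ(-4.458) = 0.4903 + 0.0000 = 0.4903.

Power ≈ 0.490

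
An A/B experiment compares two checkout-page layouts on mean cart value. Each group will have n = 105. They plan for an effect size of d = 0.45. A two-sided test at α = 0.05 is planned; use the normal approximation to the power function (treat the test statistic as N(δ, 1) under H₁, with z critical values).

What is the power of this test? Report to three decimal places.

Noncentrality parameter: δ = d·√(n/2) = 0.45 × √(105/2) = 3.2606
Two-sided α = 0.05 → critical value z_{0.025} = 1.960.
Power = Φ(δ − 1.960) + Φ(−δ − 1.960) = Φ(1.301) + Φ(-5.221) = 0.9033 + 0.0000 = 0.9033.

Power ≈ 0.903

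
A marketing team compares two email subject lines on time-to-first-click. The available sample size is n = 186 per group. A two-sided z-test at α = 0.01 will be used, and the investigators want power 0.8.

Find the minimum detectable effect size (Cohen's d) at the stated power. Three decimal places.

Need Φ(δ − 2.576) = 0.8, so δ = 2.576 + 0.842 = 3.417.
(The second rejection-region term Φ(−δ − z_{α/2}) is negligible and dropped.)
δ = d·√(n/2) ⇒ d = δ/√(n/2) = 3.417/√(186/2) = 0.3544.

d ≈ 0.354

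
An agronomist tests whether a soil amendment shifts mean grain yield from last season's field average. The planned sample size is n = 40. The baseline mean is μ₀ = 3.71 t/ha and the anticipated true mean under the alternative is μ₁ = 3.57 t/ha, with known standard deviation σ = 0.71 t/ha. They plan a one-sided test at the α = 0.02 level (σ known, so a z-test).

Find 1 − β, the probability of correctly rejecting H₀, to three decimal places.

Power ≈ 0.210

Standardized effect: d = |μ₁ − μ₀| / σ = |3.57 − 3.71| / 0.71 = 0.1972
Noncentrality parameter: δ = d·√n = 0.1972 × √40 = 1.2471
Critical value for a one-sided test at α = 0.02: z_α = 2.054.
Power = P(Z > 2.054 − δ) = Φ(-0.807) = 0.2099.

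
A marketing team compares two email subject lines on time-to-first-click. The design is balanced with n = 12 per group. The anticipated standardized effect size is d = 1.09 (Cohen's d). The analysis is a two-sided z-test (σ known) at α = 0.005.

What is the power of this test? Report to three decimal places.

Power ≈ 0.445

Noncentrality parameter: δ = d·√(n/2) = 1.09 × √(12/2) = 2.6699
Two-sided α = 0.005 → critical value z_{0.0025} = 2.807.
Power = Φ(δ − 2.807) + Φ(−δ − 2.807) = Φ(-0.137) + Φ(-5.477) = 0.4455 + 0.0000 = 0.4455.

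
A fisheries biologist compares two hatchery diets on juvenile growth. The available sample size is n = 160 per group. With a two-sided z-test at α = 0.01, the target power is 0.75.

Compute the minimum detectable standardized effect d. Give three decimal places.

d ≈ 0.363

Required noncentrality: δ = z_{0.005} + z_{0.25} = 2.576 + 0.674 = 3.250.
(The second rejection-region term Φ(−δ − z_{α/2}) is negligible and dropped.)
δ = d·√(n/2) ⇒ d = δ/√(n/2) = 3.250/√(160/2) = 0.3634.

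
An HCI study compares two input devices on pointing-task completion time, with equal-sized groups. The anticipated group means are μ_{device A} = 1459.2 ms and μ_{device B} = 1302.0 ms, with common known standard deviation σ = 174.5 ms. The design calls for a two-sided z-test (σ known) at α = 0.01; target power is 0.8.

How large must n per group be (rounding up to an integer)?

Standardized effect: d = |μ_{device A} − μ_{device B}| / σ = |1459.2 − 1302.0| / 174.5 = 0.9009
For power 0.8 need Φ(δ − z_{0.005}) = 0.8, so δ = z_{0.005} + z_{0.20} = 2.576 + 0.842 = 3.417.
(The Φ(−δ − z_{α/2}) term is vanishingly small for δ > 0 and is dropped in the standard sample-size formula.)
δ = d·√(n/2) ⇒ n = 2(δ/d)² = 2 × (3.417 / 0.9009)² = 28.78.
Round up to the next whole unit.

n = 29 per group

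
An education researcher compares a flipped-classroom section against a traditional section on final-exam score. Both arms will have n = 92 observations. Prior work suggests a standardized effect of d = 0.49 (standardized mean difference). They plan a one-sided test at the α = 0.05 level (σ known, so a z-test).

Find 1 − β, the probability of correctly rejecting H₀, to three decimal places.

Noncentrality parameter: δ = d·√(n/2) = 0.49 × √(92/2) = 3.3233
One-sided α = 0.05 → critical value z_{0.05} = 1.645.
Power = Φ(δ − 1.645) = Φ(1.678) = 0.9534.

Power ≈ 0.953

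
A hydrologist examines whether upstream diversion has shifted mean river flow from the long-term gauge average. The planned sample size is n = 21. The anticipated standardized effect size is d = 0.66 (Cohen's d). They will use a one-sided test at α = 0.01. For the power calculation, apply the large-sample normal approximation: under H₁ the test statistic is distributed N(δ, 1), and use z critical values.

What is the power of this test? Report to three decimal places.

Noncentrality parameter: δ = d·√n = 0.66 × √21 = 3.0245
One-sided α = 0.01 → critical value z_{0.01} = 2.326.
Power = Φ(δ − 2.326) = Φ(0.698) = 0.7575.

Power ≈ 0.757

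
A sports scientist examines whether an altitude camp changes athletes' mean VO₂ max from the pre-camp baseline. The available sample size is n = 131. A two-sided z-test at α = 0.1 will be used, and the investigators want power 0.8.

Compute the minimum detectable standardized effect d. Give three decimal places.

d ≈ 0.217

Need Φ(δ − 1.645) = 0.8, so δ = 1.645 + 0.842 = 2.486.
(Lower-tail contribution to power is negligible for δ > 0.)
δ = d·√n ⇒ d = δ/√n = 2.486/√131 = 0.2172.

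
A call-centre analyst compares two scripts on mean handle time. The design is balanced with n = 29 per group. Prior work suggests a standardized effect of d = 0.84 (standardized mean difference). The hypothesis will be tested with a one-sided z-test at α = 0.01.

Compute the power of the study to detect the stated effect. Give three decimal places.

Power ≈ 0.808

Noncentrality parameter: δ = d·√(n/2) = 0.84 × √(29/2) = 3.1986
One-sided α = 0.01 → critical value z_{0.01} = 2.326.
Power = Φ(δ − 2.326) = Φ(0.872) = 0.8085.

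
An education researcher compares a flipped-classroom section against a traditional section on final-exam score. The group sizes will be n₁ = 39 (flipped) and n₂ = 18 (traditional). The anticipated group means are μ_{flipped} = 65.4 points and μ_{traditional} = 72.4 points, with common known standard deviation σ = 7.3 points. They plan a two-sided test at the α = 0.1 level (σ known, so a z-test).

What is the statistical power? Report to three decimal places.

Power ≈ 0.957

Standardized effect: d = |μ_{flipped} − μ_{traditional}| / σ = |65.4 − 72.4| / 7.3 = 0.9589
Noncentrality parameter: δ = d / √(1/n₁ + 1/n₂) = 0.9589 / √(1/39 + 1/18) = 3.3652
Critical value for a two-sided test at α = 0.1: z_{α/2} = 1.645.
Power = Φ(δ − 1.645) + Φ(−δ − 1.645) = Φ(1.720) + Φ(-5.010) = 0.9573 + 0.0000 = 0.9573.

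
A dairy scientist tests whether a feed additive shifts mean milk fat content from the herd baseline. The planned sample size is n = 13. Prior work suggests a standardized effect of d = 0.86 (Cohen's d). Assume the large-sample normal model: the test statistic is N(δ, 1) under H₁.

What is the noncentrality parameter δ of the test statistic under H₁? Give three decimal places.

δ = d·√n = 0.86 × √13 = 3.1008

δ ≈ 3.101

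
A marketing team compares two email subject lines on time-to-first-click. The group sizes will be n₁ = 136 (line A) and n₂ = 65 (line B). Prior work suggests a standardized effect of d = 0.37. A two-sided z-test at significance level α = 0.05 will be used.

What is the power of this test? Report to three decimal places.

Noncentrality parameter: δ = d / √(1/n₁ + 1/n₂) = 0.37 / √(1/136 + 1/65) = 2.4537
Critical value for a two-sided test at α = 0.05: z_{α/2} = 1.960.
Power = Φ(δ − 1.960) + Φ(−δ − 1.960) = Φ(0.494) + Φ(-4.414) = 0.6893 + 0.0000 = 0.6893.

Power ≈ 0.689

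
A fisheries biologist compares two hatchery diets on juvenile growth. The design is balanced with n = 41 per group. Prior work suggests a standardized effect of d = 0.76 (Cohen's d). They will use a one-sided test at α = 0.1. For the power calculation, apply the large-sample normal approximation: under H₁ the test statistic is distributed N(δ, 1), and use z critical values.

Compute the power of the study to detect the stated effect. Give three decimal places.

Noncentrality parameter: δ = d·√(n/2) = 0.76 × √(41/2) = 3.4410
One-sided α = 0.1 → critical value z_{0.1} = 1.282.
Power = Φ(δ − 1.282) = Φ(2.159) = 0.9846.

Power ≈ 0.985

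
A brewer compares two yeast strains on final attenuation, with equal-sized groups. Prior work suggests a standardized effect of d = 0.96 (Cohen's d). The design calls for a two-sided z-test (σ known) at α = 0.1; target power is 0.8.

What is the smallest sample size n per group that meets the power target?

For power 0.8 need Φ(δ − z_{0.05}) = 0.8, so δ = z_{0.05} + z_{0.20} = 1.645 + 0.842 = 2.486.
(The Φ(−δ − z_{α/2}) term is vanishingly small for δ > 0 and is dropped in the standard sample-size formula.)
δ = d·√(n/2) ⇒ n = 2(δ/d)² = 2 × (2.486 / 0.96)² = 13.42.
Rounding up, n = 14 per group.

n = 14 per group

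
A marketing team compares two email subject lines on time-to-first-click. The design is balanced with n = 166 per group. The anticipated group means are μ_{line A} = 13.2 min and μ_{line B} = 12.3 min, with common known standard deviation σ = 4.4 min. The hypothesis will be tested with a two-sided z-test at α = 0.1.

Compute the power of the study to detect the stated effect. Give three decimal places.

Standardized effect: d = |μ_{line A} − μ_{line B}| / σ = |13.2 − 12.3| / 4.4 = 0.2045
Noncentrality parameter: δ = d·√(n/2) = 0.2045 × √(166/2) = 1.8635
Critical value for a two-sided test at α = 0.1: z_{α/2} = 1.645.
Power = Φ(δ − 1.645) + Φ(−δ − 1.645) = Φ(0.219) + Φ(-3.508) = 0.5865 + 0.0002 = 0.5868.

Power ≈ 0.587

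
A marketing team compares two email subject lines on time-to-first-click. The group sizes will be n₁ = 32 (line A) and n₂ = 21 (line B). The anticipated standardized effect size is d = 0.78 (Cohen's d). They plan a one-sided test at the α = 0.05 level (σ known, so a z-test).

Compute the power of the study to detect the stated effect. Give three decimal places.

Noncentrality parameter: δ = d / √(1/n₁ + 1/n₂) = 0.78 / √(1/32 + 1/21) = 2.7774
One-sided α = 0.05 → critical value z_{0.05} = 1.645.
Power = P(Z > 1.645 − δ) = Φ(1.133) = 0.8713.

Power ≈ 0.871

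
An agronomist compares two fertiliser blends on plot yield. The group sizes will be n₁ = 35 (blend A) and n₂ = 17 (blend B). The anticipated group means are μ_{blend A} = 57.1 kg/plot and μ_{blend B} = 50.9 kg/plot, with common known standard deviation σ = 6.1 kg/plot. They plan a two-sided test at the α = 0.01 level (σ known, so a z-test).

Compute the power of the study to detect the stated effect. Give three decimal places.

Power ≈ 0.806

Standardized effect: d = |μ_{blend A} − μ_{blend B}| / σ = |57.1 − 50.9| / 6.1 = 1.0164
Noncentrality parameter: δ = d / √(1/n₁ + 1/n₂) = 1.0164 / √(1/35 + 1/17) = 3.4381
Two-sided α = 0.01 → critical value z_{0.005} = 2.576.
Power = Φ(δ − 2.576) + Φ(−δ − 2.576) = Φ(0.862) + Φ(-6.014) = 0.8057 + 0.0000 = 0.8057.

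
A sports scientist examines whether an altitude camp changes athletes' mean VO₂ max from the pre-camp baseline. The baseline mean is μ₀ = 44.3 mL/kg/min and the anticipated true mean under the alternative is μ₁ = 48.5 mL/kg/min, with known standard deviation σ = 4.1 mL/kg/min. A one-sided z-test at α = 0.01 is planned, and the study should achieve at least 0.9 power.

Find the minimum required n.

n = 13

Standardized effect: d = |μ₁ − μ₀| / σ = |48.5 − 44.3| / 4.1 = 1.0244
For power 0.9 need Φ(δ − z_{0.01}) = 0.9, so δ = z_{0.01} + z_{0.10} = 2.326 + 1.282 = 3.608.
δ = d·√n ⇒ n = (δ/d)² = (3.608 / 1.0244)² = 12.40.
Round up to the next whole unit.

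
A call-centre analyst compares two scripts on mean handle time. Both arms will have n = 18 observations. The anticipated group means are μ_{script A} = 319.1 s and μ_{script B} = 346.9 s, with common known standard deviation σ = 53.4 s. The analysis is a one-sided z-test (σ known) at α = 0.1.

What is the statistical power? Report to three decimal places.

Standardized effect: d = |μ_{script A} − μ_{script B}| / σ = |319.1 − 346.9| / 53.4 = 0.5206
Noncentrality parameter: δ = d·√(n/2) = 0.5206 × √(18/2) = 1.5618
Critical value for a one-sided test at α = 0.1: z_α = 1.282.
Power = Φ(δ − 1.282) = Φ(0.280) = 0.6104.

Power ≈ 0.610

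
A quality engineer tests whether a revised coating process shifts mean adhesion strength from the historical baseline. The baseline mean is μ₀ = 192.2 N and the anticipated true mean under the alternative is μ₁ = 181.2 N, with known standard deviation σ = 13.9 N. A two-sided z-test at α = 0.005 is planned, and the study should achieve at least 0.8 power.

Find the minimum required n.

Standardized effect: d = |μ₁ − μ₀| / σ = |181.2 − 192.2| / 13.9 = 0.7914
Set Φ(δ − 2.807) = 0.8; then δ − 2.807 = Φ⁻¹(0.8) = 0.842, giving δ = 3.649.
(For δ > 0 the lower-tail rejection region contributes negligibly to power, so the one-term inversion is standard.)
δ = d·√n ⇒ n = (δ/d)² = (3.649 / 0.7914)² = 21.26.
Round up to the next whole unit.

n = 22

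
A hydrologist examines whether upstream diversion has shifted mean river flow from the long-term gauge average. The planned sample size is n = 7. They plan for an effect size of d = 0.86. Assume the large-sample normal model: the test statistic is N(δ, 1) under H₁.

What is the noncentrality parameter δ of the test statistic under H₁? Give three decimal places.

The noncentrality parameter scales effect size by the design's sample-size factor: δ = d·√n = 0.86 × √7 = 2.2753

δ ≈ 2.275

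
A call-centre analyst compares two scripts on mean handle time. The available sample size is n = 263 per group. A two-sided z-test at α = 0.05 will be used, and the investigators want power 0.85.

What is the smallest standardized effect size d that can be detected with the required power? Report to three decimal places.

d ≈ 0.261

Need Φ(δ − 1.960) = 0.85, so δ = 1.960 + 1.036 = 2.996.
(Lower-tail contribution to power is negligible for δ > 0.)
δ = d·√(n/2) ⇒ d = δ/√(n/2) = 2.996/√(263/2) = 0.2613.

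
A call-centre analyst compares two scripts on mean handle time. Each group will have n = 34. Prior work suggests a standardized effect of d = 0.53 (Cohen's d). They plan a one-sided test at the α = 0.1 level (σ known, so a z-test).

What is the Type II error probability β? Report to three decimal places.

Noncentrality parameter: δ = d·√(n/2) = 0.53 × √(34/2) = 2.1852
Critical value for a one-sided test at α = 0.1: z_α = 1.282.
Power = P(Z > 1.282 − δ) = Φ(0.904) = 0.8169.
Type II error: β = 1 − power = 1 − 0.8169 = 0.1831.

β ≈ 0.183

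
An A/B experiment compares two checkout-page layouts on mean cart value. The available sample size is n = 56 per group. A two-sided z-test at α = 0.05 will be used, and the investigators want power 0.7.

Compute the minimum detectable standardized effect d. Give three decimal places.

Need Φ(δ − 1.960) = 0.7, so δ = 1.960 + 0.524 = 2.484.
(The second rejection-region term Φ(−δ − z_{α/2}) is negligible and dropped.)
δ = d·√(n/2) ⇒ d = δ/√(n/2) = 2.484/√(56/2) = 0.4695.

d ≈ 0.470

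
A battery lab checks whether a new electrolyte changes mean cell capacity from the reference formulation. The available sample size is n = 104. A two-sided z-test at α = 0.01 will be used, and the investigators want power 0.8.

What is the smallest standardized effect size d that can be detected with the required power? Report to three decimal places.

Need Φ(δ − 2.576) = 0.8, so δ = 2.576 + 0.842 = 3.417.
(Lower-tail contribution to power is negligible for δ > 0.)
δ = d·√n ⇒ d = δ/√n = 3.417/√104 = 0.3351.

d ≈ 0.335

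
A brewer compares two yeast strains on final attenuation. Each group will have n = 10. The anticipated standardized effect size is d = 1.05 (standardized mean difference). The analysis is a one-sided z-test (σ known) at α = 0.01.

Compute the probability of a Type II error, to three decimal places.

β ≈ 0.491

Noncentrality parameter: δ = d·√(n/2) = 1.05 × √(10/2) = 2.3479
Critical value for a one-sided test at α = 0.01: z_α = 2.326.
Power = Φ(δ − 2.326) = Φ(0.022) = 0.5086.
Type II error: β = 1 − power = 1 − 0.5086 = 0.4914.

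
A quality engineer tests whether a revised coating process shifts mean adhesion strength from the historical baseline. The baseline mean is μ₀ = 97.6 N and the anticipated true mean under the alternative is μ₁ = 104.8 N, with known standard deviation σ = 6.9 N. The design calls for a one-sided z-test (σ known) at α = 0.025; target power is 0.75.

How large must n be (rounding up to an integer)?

n = 7

Standardized effect: d = |μ₁ − μ₀| / σ = |104.8 − 97.6| / 6.9 = 1.0435
Set Φ(δ − 1.960) = 0.75; then δ − 1.960 = Φ⁻¹(0.75) = 0.674, giving δ = 2.634.
δ = d·√n ⇒ n = (δ/d)² = (2.634 / 1.0435)² = 6.37.
Rounding up, n = 7.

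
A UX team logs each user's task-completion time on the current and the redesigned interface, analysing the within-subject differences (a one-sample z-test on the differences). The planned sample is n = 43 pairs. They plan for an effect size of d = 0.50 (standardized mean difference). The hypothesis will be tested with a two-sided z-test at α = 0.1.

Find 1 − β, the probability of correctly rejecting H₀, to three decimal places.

Noncentrality parameter: δ = d·√n = 0.50 × √43 = 3.2787
Two-sided α = 0.1 → critical value z_{0.05} = 1.645.
Power = Φ(δ − 1.645) + Φ(−δ − 1.645) = Φ(1.634) + Φ(-4.924) = 0.9489 + 0.0000 = 0.9489.

Power ≈ 0.949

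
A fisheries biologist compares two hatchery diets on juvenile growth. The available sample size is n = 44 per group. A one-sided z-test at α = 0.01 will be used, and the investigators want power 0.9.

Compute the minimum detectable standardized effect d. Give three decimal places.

d ≈ 0.769

Required noncentrality: δ = z_{0.01} + z_{0.10} = 2.326 + 1.282 = 3.608.
δ = d·√(n/2) ⇒ d = δ/√(n/2) = 3.608/√(44/2) = 0.7692.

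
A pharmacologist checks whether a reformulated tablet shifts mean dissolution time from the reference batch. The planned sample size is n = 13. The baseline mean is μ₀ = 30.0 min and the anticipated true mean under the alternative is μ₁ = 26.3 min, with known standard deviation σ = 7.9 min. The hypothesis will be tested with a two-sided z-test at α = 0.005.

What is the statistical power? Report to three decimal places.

Power ≈ 0.132

Standardized effect: d = |μ₁ − μ₀| / σ = |26.3 − 30.0| / 7.9 = 0.4684
Noncentrality parameter: δ = d·√n = 0.4684 × √13 = 1.6887
Critical value for a two-sided test at α = 0.005: z_{α/2} = 2.807.
Power = Φ(δ − 2.807) + Φ(−δ − 2.807) = Φ(-1.118) + Φ(-4.496) = 0.1317 + 0.0000 = 0.1317.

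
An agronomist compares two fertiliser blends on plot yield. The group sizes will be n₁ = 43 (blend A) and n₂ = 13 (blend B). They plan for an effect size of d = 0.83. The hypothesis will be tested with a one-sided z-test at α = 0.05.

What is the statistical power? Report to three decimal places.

Noncentrality parameter: δ = d / √(1/n₁ + 1/n₂) = 0.83 / √(1/43 + 1/13) = 2.6223
Critical value for a one-sided test at α = 0.05: z_α = 1.645.
Power = Φ(δ − 1.645) = Φ(0.977) = 0.8358.

Power ≈ 0.836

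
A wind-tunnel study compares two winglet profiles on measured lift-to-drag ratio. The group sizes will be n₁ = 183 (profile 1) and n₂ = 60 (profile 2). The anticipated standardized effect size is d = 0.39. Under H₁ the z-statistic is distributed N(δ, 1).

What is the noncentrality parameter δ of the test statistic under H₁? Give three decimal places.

δ = d / √(1/n₁ + 1/n₂) = 0.39 / √(1/183 + 1/60) = 2.6216

δ ≈ 2.622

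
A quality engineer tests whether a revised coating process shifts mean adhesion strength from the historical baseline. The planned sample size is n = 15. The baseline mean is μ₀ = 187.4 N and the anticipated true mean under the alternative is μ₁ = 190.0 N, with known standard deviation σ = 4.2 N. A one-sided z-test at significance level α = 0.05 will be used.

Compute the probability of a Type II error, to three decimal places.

Standardized effect: d = |μ₁ − μ₀| / σ = |190.0 − 187.4| / 4.2 = 0.6190
Noncentrality parameter: λ = d·√n = 0.6190 × √15 = 2.3976
Critical value for a one-sided test at α = 0.05: z_α = 1.645.
Power = P(Z > 1.645 − λ) = Φ(0.753) = 0.7742.
Type II error: β = 1 − power = 1 − 0.7742 = 0.2258.

β ≈ 0.226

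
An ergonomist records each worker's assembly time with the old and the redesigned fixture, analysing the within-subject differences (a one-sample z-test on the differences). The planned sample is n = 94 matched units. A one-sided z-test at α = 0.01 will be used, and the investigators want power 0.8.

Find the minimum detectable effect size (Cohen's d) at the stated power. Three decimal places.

d ≈ 0.327

Required noncentrality: δ = z_{0.01} + z_{0.20} = 2.326 + 0.842 = 3.168.
δ = d·√n ⇒ d = δ/√n = 3.168/√94 = 0.3268.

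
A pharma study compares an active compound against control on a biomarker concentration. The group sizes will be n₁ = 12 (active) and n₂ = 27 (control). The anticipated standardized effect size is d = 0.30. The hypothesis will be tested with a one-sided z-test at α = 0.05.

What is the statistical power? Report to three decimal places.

Noncentrality parameter: δ = d / √(1/n₁ + 1/n₂) = 0.30 / √(1/12 + 1/27) = 0.8647
Critical value for a one-sided test at α = 0.05: z_α = 1.645.
Power = P(Z > 1.645 − δ) = Φ(-0.780) = 0.2176.

Power ≈ 0.218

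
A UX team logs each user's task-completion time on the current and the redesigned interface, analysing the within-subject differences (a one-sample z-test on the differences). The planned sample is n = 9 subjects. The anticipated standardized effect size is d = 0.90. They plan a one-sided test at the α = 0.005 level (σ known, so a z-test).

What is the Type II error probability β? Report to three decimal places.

β ≈ 0.451

Noncentrality parameter: δ = d·√n = 0.90 × √9 = 2.7000
Critical value for a one-sided test at α = 0.005: z_α = 2.576.
Power = Φ(δ − 2.576) = Φ(0.124) = 0.5494.
Type II error: β = 1 − power = 1 − 0.5494 = 0.4506.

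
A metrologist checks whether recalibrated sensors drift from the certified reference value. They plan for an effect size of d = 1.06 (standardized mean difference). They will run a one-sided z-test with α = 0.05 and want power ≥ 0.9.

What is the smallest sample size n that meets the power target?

For power 0.9 need Φ(δ − z_{0.05}) = 0.9, so δ = z_{0.05} + z_{0.10} = 1.645 + 1.282 = 2.926.
δ = d·√n ⇒ n = (δ/d)² = (2.926 / 1.06)² = 7.62.
Round up to the next whole unit.

n = 8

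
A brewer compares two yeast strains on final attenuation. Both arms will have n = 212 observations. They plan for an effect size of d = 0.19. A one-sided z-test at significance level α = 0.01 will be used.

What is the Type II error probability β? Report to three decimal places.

Noncentrality parameter: δ = d·√(n/2) = 0.19 × √(212/2) = 1.9562
One-sided α = 0.01 → critical value z_{0.01} = 2.326.
Power = P(Z > 2.326 − δ) = Φ(-0.370) = 0.3556.
Type II error: β = 1 − power = 1 − 0.3556 = 0.6444.

β ≈ 0.644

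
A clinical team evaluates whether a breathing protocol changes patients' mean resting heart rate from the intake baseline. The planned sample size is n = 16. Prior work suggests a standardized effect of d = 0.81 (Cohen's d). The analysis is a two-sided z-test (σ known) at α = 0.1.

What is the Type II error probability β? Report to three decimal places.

β ≈ 0.055

Noncentrality parameter: δ = d·√n = 0.81 × √16 = 3.2400
Two-sided α = 0.1 → critical value z_{0.05} = 1.645.
Power = Φ(δ − 1.645) + Φ(−δ − 1.645) = Φ(1.595) + Φ(-4.885) = 0.9447 + 0.0000 = 0.9447.
Type II error: β = 1 − power = 1 − 0.9447 = 0.0553.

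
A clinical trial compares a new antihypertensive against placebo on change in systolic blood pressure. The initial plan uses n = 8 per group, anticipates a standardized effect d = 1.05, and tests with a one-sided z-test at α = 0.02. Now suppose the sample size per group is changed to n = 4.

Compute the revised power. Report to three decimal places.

Power ≈ 0.285

With n = 4 per group: δ = d·√(n/2) = 1.05 × √(4/2) = 1.4849. Critical value z_{0.02} = 2.054.
Revised power = Φ(δ − 2.054) = Φ(-0.569) = 0.2847.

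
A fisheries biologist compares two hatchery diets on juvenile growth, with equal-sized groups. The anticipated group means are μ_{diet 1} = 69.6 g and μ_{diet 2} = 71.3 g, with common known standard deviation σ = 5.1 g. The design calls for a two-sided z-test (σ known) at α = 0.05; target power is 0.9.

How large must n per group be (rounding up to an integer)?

n = 190 per group

Standardized effect: d = |μ_{diet 1} − μ_{diet 2}| / σ = |69.6 − 71.3| / 5.1 = 0.3333
Set Φ(δ − 1.960) = 0.9; then δ − 1.960 = Φ⁻¹(0.9) = 1.282, giving δ = 3.242.
(Ignoring the negligible lower-tail rejection probability gives the usual closed-form inversion.)
δ = d·√(n/2) ⇒ n = 2(δ/d)² = 2 × (3.242 / 0.3333)² = 189.13.
Round up to the next whole unit.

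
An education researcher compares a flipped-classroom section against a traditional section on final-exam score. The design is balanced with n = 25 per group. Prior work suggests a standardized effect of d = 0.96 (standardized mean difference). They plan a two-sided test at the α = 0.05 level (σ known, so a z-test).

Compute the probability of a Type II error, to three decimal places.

β ≈ 0.076

Noncentrality parameter: δ = d·√(n/2) = 0.96 × √(25/2) = 3.3941
Critical value for a two-sided test at α = 0.05: z_{α/2} = 1.960.
Power = Φ(δ − 1.960) + Φ(−δ − 1.960) = Φ(1.434) + Φ(-5.354) = 0.9242 + 0.0000 = 0.9242.
Type II error: β = 1 − power = 1 − 0.9242 = 0.0758.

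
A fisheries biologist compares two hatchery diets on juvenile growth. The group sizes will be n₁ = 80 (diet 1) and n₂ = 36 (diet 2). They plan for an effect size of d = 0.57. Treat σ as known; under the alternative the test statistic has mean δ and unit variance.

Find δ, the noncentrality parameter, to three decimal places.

The noncentrality parameter scales effect size by the design's sample-size factor: δ = d / √(1/n₁ + 1/n₂) = 0.57 / √(1/80 + 1/36) = 2.8402

δ ≈ 2.840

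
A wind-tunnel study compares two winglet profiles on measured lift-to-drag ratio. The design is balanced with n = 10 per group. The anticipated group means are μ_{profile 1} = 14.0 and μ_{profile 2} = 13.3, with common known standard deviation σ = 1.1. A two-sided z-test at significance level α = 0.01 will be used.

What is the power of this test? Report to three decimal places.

Power ≈ 0.125

Standardized effect: d = |μ_{profile 1} − μ_{profile 2}| / σ = |14.0 − 13.3| / 1.1 = 0.6364
Noncentrality parameter: λ = d·√(n/2) = 0.6364 × √(10/2) = 1.4230
Critical value for a two-sided test at α = 0.01: z_{α/2} = 2.576.
Power = Φ(λ − 2.576) + Φ(−λ − 2.576) = Φ(-1.153) + Φ(-3.999) = 0.1245 + 0.0000 = 0.1245.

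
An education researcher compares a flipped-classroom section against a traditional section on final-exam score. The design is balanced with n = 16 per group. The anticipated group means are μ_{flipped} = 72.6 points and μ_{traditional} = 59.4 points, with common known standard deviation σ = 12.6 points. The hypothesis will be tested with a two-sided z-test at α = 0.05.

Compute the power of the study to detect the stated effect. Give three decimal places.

Power ≈ 0.842

Standardized effect: d = |μ_{flipped} − μ_{traditional}| / σ = |72.6 − 59.4| / 12.6 = 1.0476
Noncentrality parameter: λ = d·√(n/2) = 1.0476 × √(16/2) = 2.9631
Critical value for a two-sided test at α = 0.05: z_{α/2} = 1.960.
Power = Φ(λ − 1.960) + Φ(−λ − 1.960) = Φ(1.003) + Φ(-4.923) = 0.8421 + 0.0000 = 0.8421.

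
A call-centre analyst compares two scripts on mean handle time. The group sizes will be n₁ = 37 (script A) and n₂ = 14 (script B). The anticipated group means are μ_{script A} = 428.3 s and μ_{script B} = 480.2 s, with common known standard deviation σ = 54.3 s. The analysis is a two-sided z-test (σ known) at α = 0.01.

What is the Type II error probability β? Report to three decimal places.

Standardized effect: d = |μ_{script A} − μ_{script B}| / σ = |428.3 − 480.2| / 54.3 = 0.9558
Noncentrality parameter: δ = d / √(1/n₁ + 1/n₂) = 0.9558 / √(1/37 + 1/14) = 3.0461
Critical value for a two-sided test at α = 0.01: z_{α/2} = 2.576.
Power = Φ(δ − 2.576) + Φ(−δ − 2.576) = Φ(0.470) + Φ(-5.622) = 0.6809 + 0.0000 = 0.6809.
Type II error: β = 1 − power = 1 − 0.6809 = 0.3191.

β ≈ 0.319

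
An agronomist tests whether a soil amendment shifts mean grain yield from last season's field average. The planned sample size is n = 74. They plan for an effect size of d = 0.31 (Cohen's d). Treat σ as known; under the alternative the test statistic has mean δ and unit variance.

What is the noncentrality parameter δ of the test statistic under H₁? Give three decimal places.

δ ≈ 2.667

The noncentrality parameter scales effect size by the design's sample-size factor: δ = d·√n = 0.31 × √74 = 2.6667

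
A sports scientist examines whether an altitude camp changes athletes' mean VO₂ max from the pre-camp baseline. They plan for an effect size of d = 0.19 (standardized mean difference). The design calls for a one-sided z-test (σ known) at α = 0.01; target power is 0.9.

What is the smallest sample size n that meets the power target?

n = 361

Set Φ(δ − 2.326) = 0.9; then δ − 2.326 = Φ⁻¹(0.9) = 1.282, giving δ = 3.608.
δ = d·√n ⇒ n = (δ/d)² = (3.608 / 0.19)² = 360.58.
Rounding up, n = 361.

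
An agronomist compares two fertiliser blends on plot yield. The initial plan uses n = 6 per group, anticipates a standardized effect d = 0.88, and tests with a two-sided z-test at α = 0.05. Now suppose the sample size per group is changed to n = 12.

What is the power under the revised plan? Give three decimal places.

Power ≈ 0.578

With n = 12 per group: δ = d·√(n/2) = 0.88 × √(12/2) = 2.1556. Critical value z_{0.025} = 1.960.
Revised power = Φ(δ − 1.960) + Φ(−δ − 1.960) = Φ(0.196) + Φ(-4.116) = 0.5775 + 0.0000 = 0.5776.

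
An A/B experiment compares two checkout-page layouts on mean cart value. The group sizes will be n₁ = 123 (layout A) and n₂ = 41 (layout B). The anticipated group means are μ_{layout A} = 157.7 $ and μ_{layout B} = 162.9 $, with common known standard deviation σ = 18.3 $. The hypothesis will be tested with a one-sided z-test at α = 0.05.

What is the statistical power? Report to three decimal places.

Standardized effect: d = |μ_{layout A} − μ_{layout B}| / σ = |157.7 − 162.9| / 18.3 = 0.2842
Noncentrality parameter: δ = d / √(1/n₁ + 1/n₂) = 0.2842 / √(1/123 + 1/41) = 1.5757
Critical value for a one-sided test at α = 0.05: z_α = 1.645.
Power = Φ(δ − 1.645) = Φ(-0.069) = 0.4724.

Power ≈ 0.472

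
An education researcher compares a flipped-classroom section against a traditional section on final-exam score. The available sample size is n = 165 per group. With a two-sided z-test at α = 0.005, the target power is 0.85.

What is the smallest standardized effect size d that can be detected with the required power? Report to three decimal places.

Required noncentrality: δ = z_{0.0025} + z_{0.15} = 2.807 + 1.036 = 3.843.
(Lower-tail contribution to power is negligible for δ > 0.)
δ = d·√(n/2) ⇒ d = δ/√(n/2) = 3.843/√(165/2) = 0.4232.

d ≈ 0.423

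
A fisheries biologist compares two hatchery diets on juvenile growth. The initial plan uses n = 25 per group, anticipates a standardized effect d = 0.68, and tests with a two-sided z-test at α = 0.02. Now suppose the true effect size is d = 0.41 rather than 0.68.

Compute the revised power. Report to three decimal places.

Power ≈ 0.190

With d = 0.41: δ = d·√(n/2) = 0.41 × √(25/2) = 1.4496. Critical value z_{0.01} = 2.326.
Revised power = Φ(δ − 2.326) + Φ(−δ − 2.326) = Φ(-0.877) + Φ(-3.776) = 0.1903 + 0.0001 = 0.1904.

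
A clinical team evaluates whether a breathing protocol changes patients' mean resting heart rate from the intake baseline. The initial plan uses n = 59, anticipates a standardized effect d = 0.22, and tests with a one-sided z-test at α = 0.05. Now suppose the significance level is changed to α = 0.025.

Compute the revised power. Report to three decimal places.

δ = d·√n = 0.22 × √59 = 1.6899 (unchanged). New critical value: z_{0.025} = 1.960.
Revised power = P(Z > 1.960 − δ) = Φ(-0.270) = 0.3935.

Power ≈ 0.394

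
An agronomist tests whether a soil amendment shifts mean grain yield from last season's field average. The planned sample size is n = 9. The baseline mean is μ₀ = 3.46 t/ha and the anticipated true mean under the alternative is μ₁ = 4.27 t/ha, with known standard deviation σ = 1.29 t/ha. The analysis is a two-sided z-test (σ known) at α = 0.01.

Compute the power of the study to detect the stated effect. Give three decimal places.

Power ≈ 0.244

Standardized effect: d = |μ₁ − μ₀| / σ = |4.27 − 3.46| / 1.29 = 0.6279
Noncentrality parameter: δ = d·√n = 0.6279 × √9 = 1.8837
Critical value for a two-sided test at α = 0.01: z_{α/2} = 2.576.
Power = Φ(δ − 2.576) + Φ(−δ − 2.576) = Φ(-0.692) + Φ(-4.460) = 0.2444 + 0.0000 = 0.2444.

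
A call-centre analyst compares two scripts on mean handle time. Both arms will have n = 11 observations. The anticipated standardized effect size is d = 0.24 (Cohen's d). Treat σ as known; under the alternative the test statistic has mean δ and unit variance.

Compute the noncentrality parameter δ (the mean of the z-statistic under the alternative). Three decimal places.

δ ≈ 0.563

The noncentrality parameter scales effect size by the design's sample-size factor: δ = d·√(n/2) = 0.24 × √(11/2) = 0.5628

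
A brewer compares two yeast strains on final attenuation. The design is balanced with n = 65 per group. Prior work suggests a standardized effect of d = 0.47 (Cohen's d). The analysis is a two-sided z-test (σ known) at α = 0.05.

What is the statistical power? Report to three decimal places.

Power ≈ 0.764

Noncentrality parameter: δ = d·√(n/2) = 0.47 × √(65/2) = 2.6794
Critical value for a two-sided test at α = 0.05: z_{α/2} = 1.960.
Power = Φ(δ − 1.960) + Φ(−δ − 1.960) = Φ(0.719) + Φ(-4.639) = 0.7641 + 0.0000 = 0.7641.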